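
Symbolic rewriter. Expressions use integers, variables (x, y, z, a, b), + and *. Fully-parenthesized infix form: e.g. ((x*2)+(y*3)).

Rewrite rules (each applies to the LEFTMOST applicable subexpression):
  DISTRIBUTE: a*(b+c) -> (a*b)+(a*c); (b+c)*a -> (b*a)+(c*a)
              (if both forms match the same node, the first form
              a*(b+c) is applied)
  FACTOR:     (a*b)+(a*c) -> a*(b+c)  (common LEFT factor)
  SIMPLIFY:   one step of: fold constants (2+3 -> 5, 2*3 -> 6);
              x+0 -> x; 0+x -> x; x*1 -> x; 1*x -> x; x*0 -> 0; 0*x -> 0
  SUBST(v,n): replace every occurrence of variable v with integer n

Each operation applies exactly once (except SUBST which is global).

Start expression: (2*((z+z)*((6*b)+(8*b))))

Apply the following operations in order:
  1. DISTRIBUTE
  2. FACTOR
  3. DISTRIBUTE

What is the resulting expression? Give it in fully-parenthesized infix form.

Start: (2*((z+z)*((6*b)+(8*b))))
Apply DISTRIBUTE at R (target: ((z+z)*((6*b)+(8*b)))): (2*((z+z)*((6*b)+(8*b)))) -> (2*(((z+z)*(6*b))+((z+z)*(8*b))))
Apply FACTOR at R (target: (((z+z)*(6*b))+((z+z)*(8*b)))): (2*(((z+z)*(6*b))+((z+z)*(8*b)))) -> (2*((z+z)*((6*b)+(8*b))))
Apply DISTRIBUTE at R (target: ((z+z)*((6*b)+(8*b)))): (2*((z+z)*((6*b)+(8*b)))) -> (2*(((z+z)*(6*b))+((z+z)*(8*b))))

Answer: (2*(((z+z)*(6*b))+((z+z)*(8*b))))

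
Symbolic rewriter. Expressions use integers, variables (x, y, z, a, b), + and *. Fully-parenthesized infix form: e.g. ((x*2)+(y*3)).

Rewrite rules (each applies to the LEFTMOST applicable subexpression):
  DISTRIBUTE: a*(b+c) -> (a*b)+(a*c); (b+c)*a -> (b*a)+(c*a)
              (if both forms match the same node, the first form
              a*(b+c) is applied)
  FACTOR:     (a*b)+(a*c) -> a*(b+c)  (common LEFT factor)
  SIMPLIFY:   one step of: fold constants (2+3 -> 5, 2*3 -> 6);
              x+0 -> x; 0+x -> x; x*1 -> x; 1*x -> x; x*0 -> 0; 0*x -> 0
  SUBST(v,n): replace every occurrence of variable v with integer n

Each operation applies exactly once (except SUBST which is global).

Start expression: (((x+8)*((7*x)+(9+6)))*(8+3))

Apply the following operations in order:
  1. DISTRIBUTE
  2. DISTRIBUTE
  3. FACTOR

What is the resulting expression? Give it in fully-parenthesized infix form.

Answer: ((((x+8)*((7*x)+(9+6)))*8)+(((x+8)*((7*x)+(9+6)))*3))

Derivation:
Start: (((x+8)*((7*x)+(9+6)))*(8+3))
Apply DISTRIBUTE at root (target: (((x+8)*((7*x)+(9+6)))*(8+3))): (((x+8)*((7*x)+(9+6)))*(8+3)) -> ((((x+8)*((7*x)+(9+6)))*8)+(((x+8)*((7*x)+(9+6)))*3))
Apply DISTRIBUTE at LL (target: ((x+8)*((7*x)+(9+6)))): ((((x+8)*((7*x)+(9+6)))*8)+(((x+8)*((7*x)+(9+6)))*3)) -> (((((x+8)*(7*x))+((x+8)*(9+6)))*8)+(((x+8)*((7*x)+(9+6)))*3))
Apply FACTOR at LL (target: (((x+8)*(7*x))+((x+8)*(9+6)))): (((((x+8)*(7*x))+((x+8)*(9+6)))*8)+(((x+8)*((7*x)+(9+6)))*3)) -> ((((x+8)*((7*x)+(9+6)))*8)+(((x+8)*((7*x)+(9+6)))*3))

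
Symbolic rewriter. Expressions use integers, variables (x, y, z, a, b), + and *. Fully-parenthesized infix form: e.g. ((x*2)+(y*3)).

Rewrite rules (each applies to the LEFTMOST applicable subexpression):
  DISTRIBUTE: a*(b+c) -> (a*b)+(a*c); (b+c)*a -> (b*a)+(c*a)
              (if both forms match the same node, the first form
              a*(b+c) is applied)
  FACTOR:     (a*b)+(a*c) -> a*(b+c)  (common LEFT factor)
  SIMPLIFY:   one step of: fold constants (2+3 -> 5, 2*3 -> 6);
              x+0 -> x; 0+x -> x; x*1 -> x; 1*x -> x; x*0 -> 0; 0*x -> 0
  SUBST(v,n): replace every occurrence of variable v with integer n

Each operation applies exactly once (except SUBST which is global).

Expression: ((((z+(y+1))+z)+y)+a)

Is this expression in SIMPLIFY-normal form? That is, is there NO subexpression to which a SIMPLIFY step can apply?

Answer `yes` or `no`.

Expression: ((((z+(y+1))+z)+y)+a)
Scanning for simplifiable subexpressions (pre-order)...
  at root: ((((z+(y+1))+z)+y)+a) (not simplifiable)
  at L: (((z+(y+1))+z)+y) (not simplifiable)
  at LL: ((z+(y+1))+z) (not simplifiable)
  at LLL: (z+(y+1)) (not simplifiable)
  at LLLR: (y+1) (not simplifiable)
Result: no simplifiable subexpression found -> normal form.

Answer: yes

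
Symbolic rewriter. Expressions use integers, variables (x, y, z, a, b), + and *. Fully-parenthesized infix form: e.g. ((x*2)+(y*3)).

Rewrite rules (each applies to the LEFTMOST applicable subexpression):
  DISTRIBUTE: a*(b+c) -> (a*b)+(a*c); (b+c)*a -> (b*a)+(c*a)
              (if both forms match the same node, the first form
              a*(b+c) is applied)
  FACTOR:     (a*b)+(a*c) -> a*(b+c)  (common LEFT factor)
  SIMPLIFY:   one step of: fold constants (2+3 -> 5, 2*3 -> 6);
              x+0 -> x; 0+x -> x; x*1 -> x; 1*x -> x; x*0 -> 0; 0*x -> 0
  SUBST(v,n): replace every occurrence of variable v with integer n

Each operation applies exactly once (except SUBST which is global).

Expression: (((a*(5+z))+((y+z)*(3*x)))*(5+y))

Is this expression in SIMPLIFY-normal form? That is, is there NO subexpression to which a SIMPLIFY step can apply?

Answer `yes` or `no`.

Expression: (((a*(5+z))+((y+z)*(3*x)))*(5+y))
Scanning for simplifiable subexpressions (pre-order)...
  at root: (((a*(5+z))+((y+z)*(3*x)))*(5+y)) (not simplifiable)
  at L: ((a*(5+z))+((y+z)*(3*x))) (not simplifiable)
  at LL: (a*(5+z)) (not simplifiable)
  at LLR: (5+z) (not simplifiable)
  at LR: ((y+z)*(3*x)) (not simplifiable)
  at LRL: (y+z) (not simplifiable)
  at LRR: (3*x) (not simplifiable)
  at R: (5+y) (not simplifiable)
Result: no simplifiable subexpression found -> normal form.

Answer: yes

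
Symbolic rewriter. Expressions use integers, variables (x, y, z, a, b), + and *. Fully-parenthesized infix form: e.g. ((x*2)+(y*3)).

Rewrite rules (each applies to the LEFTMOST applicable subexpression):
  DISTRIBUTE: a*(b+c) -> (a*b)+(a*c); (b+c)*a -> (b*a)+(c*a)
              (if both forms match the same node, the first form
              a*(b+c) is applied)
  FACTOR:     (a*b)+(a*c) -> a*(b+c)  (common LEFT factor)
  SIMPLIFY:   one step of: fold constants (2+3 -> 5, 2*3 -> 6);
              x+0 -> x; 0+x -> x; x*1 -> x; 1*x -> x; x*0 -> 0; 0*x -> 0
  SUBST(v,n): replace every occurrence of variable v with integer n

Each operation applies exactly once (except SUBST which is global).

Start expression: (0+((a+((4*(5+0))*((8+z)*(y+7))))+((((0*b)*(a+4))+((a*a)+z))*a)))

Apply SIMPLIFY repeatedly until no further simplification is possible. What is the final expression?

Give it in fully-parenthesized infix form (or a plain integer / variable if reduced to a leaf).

Start: (0+((a+((4*(5+0))*((8+z)*(y+7))))+((((0*b)*(a+4))+((a*a)+z))*a)))
Step 1: at root: (0+((a+((4*(5+0))*((8+z)*(y+7))))+((((0*b)*(a+4))+((a*a)+z))*a))) -> ((a+((4*(5+0))*((8+z)*(y+7))))+((((0*b)*(a+4))+((a*a)+z))*a)); overall: (0+((a+((4*(5+0))*((8+z)*(y+7))))+((((0*b)*(a+4))+((a*a)+z))*a))) -> ((a+((4*(5+0))*((8+z)*(y+7))))+((((0*b)*(a+4))+((a*a)+z))*a))
Step 2: at LRLR: (5+0) -> 5; overall: ((a+((4*(5+0))*((8+z)*(y+7))))+((((0*b)*(a+4))+((a*a)+z))*a)) -> ((a+((4*5)*((8+z)*(y+7))))+((((0*b)*(a+4))+((a*a)+z))*a))
Step 3: at LRL: (4*5) -> 20; overall: ((a+((4*5)*((8+z)*(y+7))))+((((0*b)*(a+4))+((a*a)+z))*a)) -> ((a+(20*((8+z)*(y+7))))+((((0*b)*(a+4))+((a*a)+z))*a))
Step 4: at RLLL: (0*b) -> 0; overall: ((a+(20*((8+z)*(y+7))))+((((0*b)*(a+4))+((a*a)+z))*a)) -> ((a+(20*((8+z)*(y+7))))+(((0*(a+4))+((a*a)+z))*a))
Step 5: at RLL: (0*(a+4)) -> 0; overall: ((a+(20*((8+z)*(y+7))))+(((0*(a+4))+((a*a)+z))*a)) -> ((a+(20*((8+z)*(y+7))))+((0+((a*a)+z))*a))
Step 6: at RL: (0+((a*a)+z)) -> ((a*a)+z); overall: ((a+(20*((8+z)*(y+7))))+((0+((a*a)+z))*a)) -> ((a+(20*((8+z)*(y+7))))+(((a*a)+z)*a))
Fixed point: ((a+(20*((8+z)*(y+7))))+(((a*a)+z)*a))

Answer: ((a+(20*((8+z)*(y+7))))+(((a*a)+z)*a))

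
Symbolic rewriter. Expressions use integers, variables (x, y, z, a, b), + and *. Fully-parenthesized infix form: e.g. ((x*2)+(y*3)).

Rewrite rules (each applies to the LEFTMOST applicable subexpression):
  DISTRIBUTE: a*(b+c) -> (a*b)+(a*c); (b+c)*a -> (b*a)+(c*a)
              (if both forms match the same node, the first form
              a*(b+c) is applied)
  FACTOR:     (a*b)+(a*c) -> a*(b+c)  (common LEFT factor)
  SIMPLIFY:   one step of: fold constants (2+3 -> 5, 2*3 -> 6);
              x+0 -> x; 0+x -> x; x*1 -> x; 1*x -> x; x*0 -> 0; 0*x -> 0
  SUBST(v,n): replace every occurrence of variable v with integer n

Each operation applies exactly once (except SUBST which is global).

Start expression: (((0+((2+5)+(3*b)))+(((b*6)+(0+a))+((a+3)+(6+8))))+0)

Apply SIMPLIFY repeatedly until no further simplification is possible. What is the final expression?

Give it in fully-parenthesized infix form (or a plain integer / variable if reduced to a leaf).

Start: (((0+((2+5)+(3*b)))+(((b*6)+(0+a))+((a+3)+(6+8))))+0)
Step 1: at root: (((0+((2+5)+(3*b)))+(((b*6)+(0+a))+((a+3)+(6+8))))+0) -> ((0+((2+5)+(3*b)))+(((b*6)+(0+a))+((a+3)+(6+8)))); overall: (((0+((2+5)+(3*b)))+(((b*6)+(0+a))+((a+3)+(6+8))))+0) -> ((0+((2+5)+(3*b)))+(((b*6)+(0+a))+((a+3)+(6+8))))
Step 2: at L: (0+((2+5)+(3*b))) -> ((2+5)+(3*b)); overall: ((0+((2+5)+(3*b)))+(((b*6)+(0+a))+((a+3)+(6+8)))) -> (((2+5)+(3*b))+(((b*6)+(0+a))+((a+3)+(6+8))))
Step 3: at LL: (2+5) -> 7; overall: (((2+5)+(3*b))+(((b*6)+(0+a))+((a+3)+(6+8)))) -> ((7+(3*b))+(((b*6)+(0+a))+((a+3)+(6+8))))
Step 4: at RLR: (0+a) -> a; overall: ((7+(3*b))+(((b*6)+(0+a))+((a+3)+(6+8)))) -> ((7+(3*b))+(((b*6)+a)+((a+3)+(6+8))))
Step 5: at RRR: (6+8) -> 14; overall: ((7+(3*b))+(((b*6)+a)+((a+3)+(6+8)))) -> ((7+(3*b))+(((b*6)+a)+((a+3)+14)))
Fixed point: ((7+(3*b))+(((b*6)+a)+((a+3)+14)))

Answer: ((7+(3*b))+(((b*6)+a)+((a+3)+14)))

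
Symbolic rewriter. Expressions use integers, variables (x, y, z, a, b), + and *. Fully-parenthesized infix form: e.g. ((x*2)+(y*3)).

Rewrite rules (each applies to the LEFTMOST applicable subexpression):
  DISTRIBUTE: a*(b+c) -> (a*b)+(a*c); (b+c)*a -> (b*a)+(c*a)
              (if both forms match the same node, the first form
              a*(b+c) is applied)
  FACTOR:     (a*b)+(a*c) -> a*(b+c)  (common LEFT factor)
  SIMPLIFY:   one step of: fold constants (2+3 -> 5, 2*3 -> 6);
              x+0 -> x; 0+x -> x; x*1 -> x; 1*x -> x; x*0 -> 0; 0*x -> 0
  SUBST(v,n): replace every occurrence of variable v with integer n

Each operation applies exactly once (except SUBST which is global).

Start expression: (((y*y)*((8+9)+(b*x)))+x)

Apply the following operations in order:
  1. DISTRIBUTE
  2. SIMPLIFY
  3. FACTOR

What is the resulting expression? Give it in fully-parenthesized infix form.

Start: (((y*y)*((8+9)+(b*x)))+x)
Apply DISTRIBUTE at L (target: ((y*y)*((8+9)+(b*x)))): (((y*y)*((8+9)+(b*x)))+x) -> ((((y*y)*(8+9))+((y*y)*(b*x)))+x)
Apply SIMPLIFY at LLR (target: (8+9)): ((((y*y)*(8+9))+((y*y)*(b*x)))+x) -> ((((y*y)*17)+((y*y)*(b*x)))+x)
Apply FACTOR at L (target: (((y*y)*17)+((y*y)*(b*x)))): ((((y*y)*17)+((y*y)*(b*x)))+x) -> (((y*y)*(17+(b*x)))+x)

Answer: (((y*y)*(17+(b*x)))+x)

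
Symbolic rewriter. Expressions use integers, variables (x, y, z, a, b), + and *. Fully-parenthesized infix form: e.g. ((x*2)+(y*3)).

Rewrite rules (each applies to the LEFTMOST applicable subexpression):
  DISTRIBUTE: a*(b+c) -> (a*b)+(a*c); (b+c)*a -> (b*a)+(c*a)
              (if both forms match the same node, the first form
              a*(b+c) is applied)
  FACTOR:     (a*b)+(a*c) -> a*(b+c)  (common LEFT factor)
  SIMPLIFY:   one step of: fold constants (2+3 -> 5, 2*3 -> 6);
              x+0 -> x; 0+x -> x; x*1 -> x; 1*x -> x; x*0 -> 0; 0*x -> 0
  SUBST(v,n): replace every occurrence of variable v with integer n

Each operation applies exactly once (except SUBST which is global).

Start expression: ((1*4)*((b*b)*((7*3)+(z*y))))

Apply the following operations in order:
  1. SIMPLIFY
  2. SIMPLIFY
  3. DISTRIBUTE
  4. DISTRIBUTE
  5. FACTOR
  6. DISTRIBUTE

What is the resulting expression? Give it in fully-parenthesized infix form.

Start: ((1*4)*((b*b)*((7*3)+(z*y))))
Apply SIMPLIFY at L (target: (1*4)): ((1*4)*((b*b)*((7*3)+(z*y)))) -> (4*((b*b)*((7*3)+(z*y))))
Apply SIMPLIFY at RRL (target: (7*3)): (4*((b*b)*((7*3)+(z*y)))) -> (4*((b*b)*(21+(z*y))))
Apply DISTRIBUTE at R (target: ((b*b)*(21+(z*y)))): (4*((b*b)*(21+(z*y)))) -> (4*(((b*b)*21)+((b*b)*(z*y))))
Apply DISTRIBUTE at root (target: (4*(((b*b)*21)+((b*b)*(z*y))))): (4*(((b*b)*21)+((b*b)*(z*y)))) -> ((4*((b*b)*21))+(4*((b*b)*(z*y))))
Apply FACTOR at root (target: ((4*((b*b)*21))+(4*((b*b)*(z*y))))): ((4*((b*b)*21))+(4*((b*b)*(z*y)))) -> (4*(((b*b)*21)+((b*b)*(z*y))))
Apply DISTRIBUTE at root (target: (4*(((b*b)*21)+((b*b)*(z*y))))): (4*(((b*b)*21)+((b*b)*(z*y)))) -> ((4*((b*b)*21))+(4*((b*b)*(z*y))))

Answer: ((4*((b*b)*21))+(4*((b*b)*(z*y))))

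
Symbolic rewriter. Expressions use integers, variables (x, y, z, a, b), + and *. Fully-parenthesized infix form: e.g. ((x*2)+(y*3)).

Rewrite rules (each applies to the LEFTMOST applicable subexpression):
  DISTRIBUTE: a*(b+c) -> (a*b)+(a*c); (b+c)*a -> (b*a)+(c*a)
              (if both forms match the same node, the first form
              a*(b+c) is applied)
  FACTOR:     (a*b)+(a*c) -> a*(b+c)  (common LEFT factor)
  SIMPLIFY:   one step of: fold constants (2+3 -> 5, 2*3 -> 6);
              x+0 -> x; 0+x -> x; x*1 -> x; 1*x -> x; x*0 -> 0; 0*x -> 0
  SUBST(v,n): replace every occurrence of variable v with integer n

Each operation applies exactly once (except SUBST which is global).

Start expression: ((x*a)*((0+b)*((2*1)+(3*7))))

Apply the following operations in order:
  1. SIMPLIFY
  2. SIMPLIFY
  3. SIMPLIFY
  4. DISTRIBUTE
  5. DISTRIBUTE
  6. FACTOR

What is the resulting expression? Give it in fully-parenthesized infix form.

Start: ((x*a)*((0+b)*((2*1)+(3*7))))
Apply SIMPLIFY at RL (target: (0+b)): ((x*a)*((0+b)*((2*1)+(3*7)))) -> ((x*a)*(b*((2*1)+(3*7))))
Apply SIMPLIFY at RRL (target: (2*1)): ((x*a)*(b*((2*1)+(3*7)))) -> ((x*a)*(b*(2+(3*7))))
Apply SIMPLIFY at RRR (target: (3*7)): ((x*a)*(b*(2+(3*7)))) -> ((x*a)*(b*(2+21)))
Apply DISTRIBUTE at R (target: (b*(2+21))): ((x*a)*(b*(2+21))) -> ((x*a)*((b*2)+(b*21)))
Apply DISTRIBUTE at root (target: ((x*a)*((b*2)+(b*21)))): ((x*a)*((b*2)+(b*21))) -> (((x*a)*(b*2))+((x*a)*(b*21)))
Apply FACTOR at root (target: (((x*a)*(b*2))+((x*a)*(b*21)))): (((x*a)*(b*2))+((x*a)*(b*21))) -> ((x*a)*((b*2)+(b*21)))

Answer: ((x*a)*((b*2)+(b*21)))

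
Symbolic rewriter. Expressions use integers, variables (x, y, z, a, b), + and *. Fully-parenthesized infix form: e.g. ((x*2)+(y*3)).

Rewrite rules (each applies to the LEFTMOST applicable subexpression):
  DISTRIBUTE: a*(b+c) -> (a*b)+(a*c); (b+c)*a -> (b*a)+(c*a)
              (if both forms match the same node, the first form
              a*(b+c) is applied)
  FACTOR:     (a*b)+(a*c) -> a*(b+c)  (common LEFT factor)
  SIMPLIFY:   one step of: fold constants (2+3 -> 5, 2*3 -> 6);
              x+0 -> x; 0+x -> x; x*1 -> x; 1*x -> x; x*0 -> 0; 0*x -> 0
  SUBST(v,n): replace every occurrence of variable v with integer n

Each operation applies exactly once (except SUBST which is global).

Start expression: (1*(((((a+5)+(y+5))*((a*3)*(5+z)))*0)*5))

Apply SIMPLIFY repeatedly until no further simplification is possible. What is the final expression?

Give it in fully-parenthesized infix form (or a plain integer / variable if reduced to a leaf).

Answer: 0

Derivation:
Start: (1*(((((a+5)+(y+5))*((a*3)*(5+z)))*0)*5))
Step 1: at root: (1*(((((a+5)+(y+5))*((a*3)*(5+z)))*0)*5)) -> (((((a+5)+(y+5))*((a*3)*(5+z)))*0)*5); overall: (1*(((((a+5)+(y+5))*((a*3)*(5+z)))*0)*5)) -> (((((a+5)+(y+5))*((a*3)*(5+z)))*0)*5)
Step 2: at L: ((((a+5)+(y+5))*((a*3)*(5+z)))*0) -> 0; overall: (((((a+5)+(y+5))*((a*3)*(5+z)))*0)*5) -> (0*5)
Step 3: at root: (0*5) -> 0; overall: (0*5) -> 0
Fixed point: 0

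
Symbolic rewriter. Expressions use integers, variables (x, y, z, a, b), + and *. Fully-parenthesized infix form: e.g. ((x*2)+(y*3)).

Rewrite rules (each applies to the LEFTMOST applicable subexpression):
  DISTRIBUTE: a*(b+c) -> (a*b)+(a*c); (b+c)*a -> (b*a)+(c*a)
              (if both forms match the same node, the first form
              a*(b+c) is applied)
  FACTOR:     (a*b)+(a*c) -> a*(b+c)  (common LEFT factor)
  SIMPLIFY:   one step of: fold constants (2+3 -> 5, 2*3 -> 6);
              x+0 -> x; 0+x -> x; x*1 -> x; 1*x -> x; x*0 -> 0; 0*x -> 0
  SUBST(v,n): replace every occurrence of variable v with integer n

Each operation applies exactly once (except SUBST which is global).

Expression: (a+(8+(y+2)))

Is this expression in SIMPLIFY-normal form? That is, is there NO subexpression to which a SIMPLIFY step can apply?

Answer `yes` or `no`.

Answer: yes

Derivation:
Expression: (a+(8+(y+2)))
Scanning for simplifiable subexpressions (pre-order)...
  at root: (a+(8+(y+2))) (not simplifiable)
  at R: (8+(y+2)) (not simplifiable)
  at RR: (y+2) (not simplifiable)
Result: no simplifiable subexpression found -> normal form.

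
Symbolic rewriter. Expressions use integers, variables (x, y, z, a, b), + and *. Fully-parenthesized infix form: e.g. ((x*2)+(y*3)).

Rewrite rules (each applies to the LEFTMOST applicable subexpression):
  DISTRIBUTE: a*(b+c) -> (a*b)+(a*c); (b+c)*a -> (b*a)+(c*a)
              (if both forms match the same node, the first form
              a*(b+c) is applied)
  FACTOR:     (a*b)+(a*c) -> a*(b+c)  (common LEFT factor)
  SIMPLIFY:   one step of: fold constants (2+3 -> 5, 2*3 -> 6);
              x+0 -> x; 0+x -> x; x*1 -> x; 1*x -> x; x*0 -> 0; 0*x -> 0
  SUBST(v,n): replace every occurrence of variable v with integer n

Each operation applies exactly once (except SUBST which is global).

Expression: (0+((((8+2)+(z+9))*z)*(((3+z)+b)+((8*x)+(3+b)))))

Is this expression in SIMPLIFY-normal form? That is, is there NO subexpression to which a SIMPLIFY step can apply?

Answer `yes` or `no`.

Answer: no

Derivation:
Expression: (0+((((8+2)+(z+9))*z)*(((3+z)+b)+((8*x)+(3+b)))))
Scanning for simplifiable subexpressions (pre-order)...
  at root: (0+((((8+2)+(z+9))*z)*(((3+z)+b)+((8*x)+(3+b))))) (SIMPLIFIABLE)
  at R: ((((8+2)+(z+9))*z)*(((3+z)+b)+((8*x)+(3+b)))) (not simplifiable)
  at RL: (((8+2)+(z+9))*z) (not simplifiable)
  at RLL: ((8+2)+(z+9)) (not simplifiable)
  at RLLL: (8+2) (SIMPLIFIABLE)
  at RLLR: (z+9) (not simplifiable)
  at RR: (((3+z)+b)+((8*x)+(3+b))) (not simplifiable)
  at RRL: ((3+z)+b) (not simplifiable)
  at RRLL: (3+z) (not simplifiable)
  at RRR: ((8*x)+(3+b)) (not simplifiable)
  at RRRL: (8*x) (not simplifiable)
  at RRRR: (3+b) (not simplifiable)
Found simplifiable subexpr at path root: (0+((((8+2)+(z+9))*z)*(((3+z)+b)+((8*x)+(3+b)))))
One SIMPLIFY step would give: ((((8+2)+(z+9))*z)*(((3+z)+b)+((8*x)+(3+b))))
-> NOT in normal form.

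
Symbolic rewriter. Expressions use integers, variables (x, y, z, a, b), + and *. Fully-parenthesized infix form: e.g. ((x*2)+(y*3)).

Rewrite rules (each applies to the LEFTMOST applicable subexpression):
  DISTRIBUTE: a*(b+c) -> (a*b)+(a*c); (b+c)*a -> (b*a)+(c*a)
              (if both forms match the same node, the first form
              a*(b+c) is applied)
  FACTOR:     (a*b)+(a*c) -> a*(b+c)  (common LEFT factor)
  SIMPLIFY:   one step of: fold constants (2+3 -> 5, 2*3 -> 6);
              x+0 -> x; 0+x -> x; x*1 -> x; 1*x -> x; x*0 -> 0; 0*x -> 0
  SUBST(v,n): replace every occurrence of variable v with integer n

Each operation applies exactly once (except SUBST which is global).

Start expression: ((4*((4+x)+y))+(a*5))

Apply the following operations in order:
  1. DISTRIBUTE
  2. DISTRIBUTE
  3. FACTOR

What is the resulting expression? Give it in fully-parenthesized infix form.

Answer: (((4*(4+x))+(4*y))+(a*5))

Derivation:
Start: ((4*((4+x)+y))+(a*5))
Apply DISTRIBUTE at L (target: (4*((4+x)+y))): ((4*((4+x)+y))+(a*5)) -> (((4*(4+x))+(4*y))+(a*5))
Apply DISTRIBUTE at LL (target: (4*(4+x))): (((4*(4+x))+(4*y))+(a*5)) -> ((((4*4)+(4*x))+(4*y))+(a*5))
Apply FACTOR at LL (target: ((4*4)+(4*x))): ((((4*4)+(4*x))+(4*y))+(a*5)) -> (((4*(4+x))+(4*y))+(a*5))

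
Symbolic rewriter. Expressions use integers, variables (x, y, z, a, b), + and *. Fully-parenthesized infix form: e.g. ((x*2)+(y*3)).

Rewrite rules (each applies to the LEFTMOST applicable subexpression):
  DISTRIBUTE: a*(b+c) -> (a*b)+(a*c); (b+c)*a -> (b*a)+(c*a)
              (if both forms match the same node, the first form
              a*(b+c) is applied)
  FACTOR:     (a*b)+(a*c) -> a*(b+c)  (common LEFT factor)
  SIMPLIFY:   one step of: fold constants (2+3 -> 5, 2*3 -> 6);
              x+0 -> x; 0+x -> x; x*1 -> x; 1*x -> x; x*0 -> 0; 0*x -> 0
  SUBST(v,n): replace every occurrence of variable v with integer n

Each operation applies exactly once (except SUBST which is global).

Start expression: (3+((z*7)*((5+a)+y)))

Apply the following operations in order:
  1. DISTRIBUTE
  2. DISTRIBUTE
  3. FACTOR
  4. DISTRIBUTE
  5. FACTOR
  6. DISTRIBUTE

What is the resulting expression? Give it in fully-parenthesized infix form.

Start: (3+((z*7)*((5+a)+y)))
Apply DISTRIBUTE at R (target: ((z*7)*((5+a)+y))): (3+((z*7)*((5+a)+y))) -> (3+(((z*7)*(5+a))+((z*7)*y)))
Apply DISTRIBUTE at RL (target: ((z*7)*(5+a))): (3+(((z*7)*(5+a))+((z*7)*y))) -> (3+((((z*7)*5)+((z*7)*a))+((z*7)*y)))
Apply FACTOR at RL (target: (((z*7)*5)+((z*7)*a))): (3+((((z*7)*5)+((z*7)*a))+((z*7)*y))) -> (3+(((z*7)*(5+a))+((z*7)*y)))
Apply DISTRIBUTE at RL (target: ((z*7)*(5+a))): (3+(((z*7)*(5+a))+((z*7)*y))) -> (3+((((z*7)*5)+((z*7)*a))+((z*7)*y)))
Apply FACTOR at RL (target: (((z*7)*5)+((z*7)*a))): (3+((((z*7)*5)+((z*7)*a))+((z*7)*y))) -> (3+(((z*7)*(5+a))+((z*7)*y)))
Apply DISTRIBUTE at RL (target: ((z*7)*(5+a))): (3+(((z*7)*(5+a))+((z*7)*y))) -> (3+((((z*7)*5)+((z*7)*a))+((z*7)*y)))

Answer: (3+((((z*7)*5)+((z*7)*a))+((z*7)*y)))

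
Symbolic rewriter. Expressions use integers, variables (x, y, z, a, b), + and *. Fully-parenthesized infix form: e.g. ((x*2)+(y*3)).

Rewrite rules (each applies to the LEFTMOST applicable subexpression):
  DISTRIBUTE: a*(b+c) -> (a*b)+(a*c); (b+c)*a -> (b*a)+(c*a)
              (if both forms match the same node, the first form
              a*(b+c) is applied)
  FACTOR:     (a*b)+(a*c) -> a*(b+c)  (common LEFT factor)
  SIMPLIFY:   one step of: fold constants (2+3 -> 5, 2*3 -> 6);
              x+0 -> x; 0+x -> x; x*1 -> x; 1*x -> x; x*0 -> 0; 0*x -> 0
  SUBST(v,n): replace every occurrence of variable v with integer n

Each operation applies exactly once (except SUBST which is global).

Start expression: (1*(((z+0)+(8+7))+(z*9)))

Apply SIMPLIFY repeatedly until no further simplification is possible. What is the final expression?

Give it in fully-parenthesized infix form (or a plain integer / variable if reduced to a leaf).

Start: (1*(((z+0)+(8+7))+(z*9)))
Step 1: at root: (1*(((z+0)+(8+7))+(z*9))) -> (((z+0)+(8+7))+(z*9)); overall: (1*(((z+0)+(8+7))+(z*9))) -> (((z+0)+(8+7))+(z*9))
Step 2: at LL: (z+0) -> z; overall: (((z+0)+(8+7))+(z*9)) -> ((z+(8+7))+(z*9))
Step 3: at LR: (8+7) -> 15; overall: ((z+(8+7))+(z*9)) -> ((z+15)+(z*9))
Fixed point: ((z+15)+(z*9))

Answer: ((z+15)+(z*9))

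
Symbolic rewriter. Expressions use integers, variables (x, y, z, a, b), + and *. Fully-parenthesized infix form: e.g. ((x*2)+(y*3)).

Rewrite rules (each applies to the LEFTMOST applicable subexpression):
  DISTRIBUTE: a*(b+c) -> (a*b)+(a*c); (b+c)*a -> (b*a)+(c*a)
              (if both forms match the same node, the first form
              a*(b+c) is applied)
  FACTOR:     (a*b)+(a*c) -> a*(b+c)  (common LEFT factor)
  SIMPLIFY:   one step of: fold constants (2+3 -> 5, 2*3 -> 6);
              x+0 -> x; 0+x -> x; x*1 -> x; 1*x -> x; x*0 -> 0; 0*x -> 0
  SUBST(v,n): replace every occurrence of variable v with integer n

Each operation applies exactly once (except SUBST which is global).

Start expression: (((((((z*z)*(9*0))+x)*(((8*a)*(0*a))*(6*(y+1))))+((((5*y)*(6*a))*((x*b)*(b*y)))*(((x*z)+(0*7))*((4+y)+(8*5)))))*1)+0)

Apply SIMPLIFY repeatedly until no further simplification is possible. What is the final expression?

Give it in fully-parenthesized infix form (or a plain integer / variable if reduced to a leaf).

Start: (((((((z*z)*(9*0))+x)*(((8*a)*(0*a))*(6*(y+1))))+((((5*y)*(6*a))*((x*b)*(b*y)))*(((x*z)+(0*7))*((4+y)+(8*5)))))*1)+0)
Step 1: at root: (((((((z*z)*(9*0))+x)*(((8*a)*(0*a))*(6*(y+1))))+((((5*y)*(6*a))*((x*b)*(b*y)))*(((x*z)+(0*7))*((4+y)+(8*5)))))*1)+0) -> ((((((z*z)*(9*0))+x)*(((8*a)*(0*a))*(6*(y+1))))+((((5*y)*(6*a))*((x*b)*(b*y)))*(((x*z)+(0*7))*((4+y)+(8*5)))))*1); overall: (((((((z*z)*(9*0))+x)*(((8*a)*(0*a))*(6*(y+1))))+((((5*y)*(6*a))*((x*b)*(b*y)))*(((x*z)+(0*7))*((4+y)+(8*5)))))*1)+0) -> ((((((z*z)*(9*0))+x)*(((8*a)*(0*a))*(6*(y+1))))+((((5*y)*(6*a))*((x*b)*(b*y)))*(((x*z)+(0*7))*((4+y)+(8*5)))))*1)
Step 2: at root: ((((((z*z)*(9*0))+x)*(((8*a)*(0*a))*(6*(y+1))))+((((5*y)*(6*a))*((x*b)*(b*y)))*(((x*z)+(0*7))*((4+y)+(8*5)))))*1) -> (((((z*z)*(9*0))+x)*(((8*a)*(0*a))*(6*(y+1))))+((((5*y)*(6*a))*((x*b)*(b*y)))*(((x*z)+(0*7))*((4+y)+(8*5))))); overall: ((((((z*z)*(9*0))+x)*(((8*a)*(0*a))*(6*(y+1))))+((((5*y)*(6*a))*((x*b)*(b*y)))*(((x*z)+(0*7))*((4+y)+(8*5)))))*1) -> (((((z*z)*(9*0))+x)*(((8*a)*(0*a))*(6*(y+1))))+((((5*y)*(6*a))*((x*b)*(b*y)))*(((x*z)+(0*7))*((4+y)+(8*5)))))
Step 3: at LLLR: (9*0) -> 0; overall: (((((z*z)*(9*0))+x)*(((8*a)*(0*a))*(6*(y+1))))+((((5*y)*(6*a))*((x*b)*(b*y)))*(((x*z)+(0*7))*((4+y)+(8*5))))) -> (((((z*z)*0)+x)*(((8*a)*(0*a))*(6*(y+1))))+((((5*y)*(6*a))*((x*b)*(b*y)))*(((x*z)+(0*7))*((4+y)+(8*5)))))
Step 4: at LLL: ((z*z)*0) -> 0; overall: (((((z*z)*0)+x)*(((8*a)*(0*a))*(6*(y+1))))+((((5*y)*(6*a))*((x*b)*(b*y)))*(((x*z)+(0*7))*((4+y)+(8*5))))) -> (((0+x)*(((8*a)*(0*a))*(6*(y+1))))+((((5*y)*(6*a))*((x*b)*(b*y)))*(((x*z)+(0*7))*((4+y)+(8*5)))))
Step 5: at LL: (0+x) -> x; overall: (((0+x)*(((8*a)*(0*a))*(6*(y+1))))+((((5*y)*(6*a))*((x*b)*(b*y)))*(((x*z)+(0*7))*((4+y)+(8*5))))) -> ((x*(((8*a)*(0*a))*(6*(y+1))))+((((5*y)*(6*a))*((x*b)*(b*y)))*(((x*z)+(0*7))*((4+y)+(8*5)))))
Step 6: at LRLR: (0*a) -> 0; overall: ((x*(((8*a)*(0*a))*(6*(y+1))))+((((5*y)*(6*a))*((x*b)*(b*y)))*(((x*z)+(0*7))*((4+y)+(8*5))))) -> ((x*(((8*a)*0)*(6*(y+1))))+((((5*y)*(6*a))*((x*b)*(b*y)))*(((x*z)+(0*7))*((4+y)+(8*5)))))
Step 7: at LRL: ((8*a)*0) -> 0; overall: ((x*(((8*a)*0)*(6*(y+1))))+((((5*y)*(6*a))*((x*b)*(b*y)))*(((x*z)+(0*7))*((4+y)+(8*5))))) -> ((x*(0*(6*(y+1))))+((((5*y)*(6*a))*((x*b)*(b*y)))*(((x*z)+(0*7))*((4+y)+(8*5)))))
Step 8: at LR: (0*(6*(y+1))) -> 0; overall: ((x*(0*(6*(y+1))))+((((5*y)*(6*a))*((x*b)*(b*y)))*(((x*z)+(0*7))*((4+y)+(8*5))))) -> ((x*0)+((((5*y)*(6*a))*((x*b)*(b*y)))*(((x*z)+(0*7))*((4+y)+(8*5)))))
Step 9: at L: (x*0) -> 0; overall: ((x*0)+((((5*y)*(6*a))*((x*b)*(b*y)))*(((x*z)+(0*7))*((4+y)+(8*5))))) -> (0+((((5*y)*(6*a))*((x*b)*(b*y)))*(((x*z)+(0*7))*((4+y)+(8*5)))))
Step 10: at root: (0+((((5*y)*(6*a))*((x*b)*(b*y)))*(((x*z)+(0*7))*((4+y)+(8*5))))) -> ((((5*y)*(6*a))*((x*b)*(b*y)))*(((x*z)+(0*7))*((4+y)+(8*5)))); overall: (0+((((5*y)*(6*a))*((x*b)*(b*y)))*(((x*z)+(0*7))*((4+y)+(8*5))))) -> ((((5*y)*(6*a))*((x*b)*(b*y)))*(((x*z)+(0*7))*((4+y)+(8*5))))
Step 11: at RLR: (0*7) -> 0; overall: ((((5*y)*(6*a))*((x*b)*(b*y)))*(((x*z)+(0*7))*((4+y)+(8*5)))) -> ((((5*y)*(6*a))*((x*b)*(b*y)))*(((x*z)+0)*((4+y)+(8*5))))
Step 12: at RL: ((x*z)+0) -> (x*z); overall: ((((5*y)*(6*a))*((x*b)*(b*y)))*(((x*z)+0)*((4+y)+(8*5)))) -> ((((5*y)*(6*a))*((x*b)*(b*y)))*((x*z)*((4+y)+(8*5))))
Step 13: at RRR: (8*5) -> 40; overall: ((((5*y)*(6*a))*((x*b)*(b*y)))*((x*z)*((4+y)+(8*5)))) -> ((((5*y)*(6*a))*((x*b)*(b*y)))*((x*z)*((4+y)+40)))
Fixed point: ((((5*y)*(6*a))*((x*b)*(b*y)))*((x*z)*((4+y)+40)))

Answer: ((((5*y)*(6*a))*((x*b)*(b*y)))*((x*z)*((4+y)+40)))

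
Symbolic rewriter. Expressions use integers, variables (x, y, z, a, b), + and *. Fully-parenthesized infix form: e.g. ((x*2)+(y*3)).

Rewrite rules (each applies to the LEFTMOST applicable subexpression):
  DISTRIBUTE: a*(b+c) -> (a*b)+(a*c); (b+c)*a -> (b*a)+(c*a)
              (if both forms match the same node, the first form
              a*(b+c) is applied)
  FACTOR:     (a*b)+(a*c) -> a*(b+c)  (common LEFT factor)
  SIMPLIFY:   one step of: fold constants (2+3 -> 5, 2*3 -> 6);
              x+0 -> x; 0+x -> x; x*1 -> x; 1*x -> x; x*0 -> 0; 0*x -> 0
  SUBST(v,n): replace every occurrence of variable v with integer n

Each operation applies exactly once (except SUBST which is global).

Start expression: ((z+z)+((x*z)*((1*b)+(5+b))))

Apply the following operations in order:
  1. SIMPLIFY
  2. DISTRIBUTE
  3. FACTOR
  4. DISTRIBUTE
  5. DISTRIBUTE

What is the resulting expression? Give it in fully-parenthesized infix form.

Start: ((z+z)+((x*z)*((1*b)+(5+b))))
Apply SIMPLIFY at RRL (target: (1*b)): ((z+z)+((x*z)*((1*b)+(5+b)))) -> ((z+z)+((x*z)*(b+(5+b))))
Apply DISTRIBUTE at R (target: ((x*z)*(b+(5+b)))): ((z+z)+((x*z)*(b+(5+b)))) -> ((z+z)+(((x*z)*b)+((x*z)*(5+b))))
Apply FACTOR at R (target: (((x*z)*b)+((x*z)*(5+b)))): ((z+z)+(((x*z)*b)+((x*z)*(5+b)))) -> ((z+z)+((x*z)*(b+(5+b))))
Apply DISTRIBUTE at R (target: ((x*z)*(b+(5+b)))): ((z+z)+((x*z)*(b+(5+b)))) -> ((z+z)+(((x*z)*b)+((x*z)*(5+b))))
Apply DISTRIBUTE at RR (target: ((x*z)*(5+b))): ((z+z)+(((x*z)*b)+((x*z)*(5+b)))) -> ((z+z)+(((x*z)*b)+(((x*z)*5)+((x*z)*b))))

Answer: ((z+z)+(((x*z)*b)+(((x*z)*5)+((x*z)*b))))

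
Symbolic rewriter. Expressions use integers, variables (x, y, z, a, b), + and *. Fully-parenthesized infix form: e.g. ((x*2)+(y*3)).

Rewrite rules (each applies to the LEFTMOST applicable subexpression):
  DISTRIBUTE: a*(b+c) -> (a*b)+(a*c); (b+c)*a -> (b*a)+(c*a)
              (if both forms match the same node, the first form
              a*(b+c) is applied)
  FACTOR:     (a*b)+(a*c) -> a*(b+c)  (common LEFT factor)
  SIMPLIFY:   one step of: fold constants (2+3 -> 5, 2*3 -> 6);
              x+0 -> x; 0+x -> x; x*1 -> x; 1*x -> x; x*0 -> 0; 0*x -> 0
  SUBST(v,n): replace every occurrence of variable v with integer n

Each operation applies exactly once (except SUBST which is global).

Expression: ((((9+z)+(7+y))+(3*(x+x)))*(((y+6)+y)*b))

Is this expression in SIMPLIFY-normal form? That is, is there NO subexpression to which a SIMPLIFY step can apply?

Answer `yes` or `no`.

Answer: yes

Derivation:
Expression: ((((9+z)+(7+y))+(3*(x+x)))*(((y+6)+y)*b))
Scanning for simplifiable subexpressions (pre-order)...
  at root: ((((9+z)+(7+y))+(3*(x+x)))*(((y+6)+y)*b)) (not simplifiable)
  at L: (((9+z)+(7+y))+(3*(x+x))) (not simplifiable)
  at LL: ((9+z)+(7+y)) (not simplifiable)
  at LLL: (9+z) (not simplifiable)
  at LLR: (7+y) (not simplifiable)
  at LR: (3*(x+x)) (not simplifiable)
  at LRR: (x+x) (not simplifiable)
  at R: (((y+6)+y)*b) (not simplifiable)
  at RL: ((y+6)+y) (not simplifiable)
  at RLL: (y+6) (not simplifiable)
Result: no simplifiable subexpression found -> normal form.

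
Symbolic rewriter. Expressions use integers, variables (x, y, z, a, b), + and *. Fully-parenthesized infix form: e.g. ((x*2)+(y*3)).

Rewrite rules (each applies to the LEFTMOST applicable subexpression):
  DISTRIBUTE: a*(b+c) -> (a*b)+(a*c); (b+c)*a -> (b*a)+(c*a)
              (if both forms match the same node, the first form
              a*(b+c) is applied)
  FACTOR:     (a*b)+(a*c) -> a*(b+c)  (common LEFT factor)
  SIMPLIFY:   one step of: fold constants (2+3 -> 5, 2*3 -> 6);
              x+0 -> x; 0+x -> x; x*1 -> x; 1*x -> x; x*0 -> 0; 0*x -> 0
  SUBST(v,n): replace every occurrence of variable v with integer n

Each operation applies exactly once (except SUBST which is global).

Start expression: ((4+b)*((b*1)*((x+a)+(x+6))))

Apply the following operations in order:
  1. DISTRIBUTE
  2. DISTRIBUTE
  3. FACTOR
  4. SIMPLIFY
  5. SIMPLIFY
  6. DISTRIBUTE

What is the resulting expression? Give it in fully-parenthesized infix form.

Answer: ((4*((b*(x+a))+(b*(x+6))))+(b*(b*((x+a)+(x+6)))))

Derivation:
Start: ((4+b)*((b*1)*((x+a)+(x+6))))
Apply DISTRIBUTE at root (target: ((4+b)*((b*1)*((x+a)+(x+6))))): ((4+b)*((b*1)*((x+a)+(x+6)))) -> ((4*((b*1)*((x+a)+(x+6))))+(b*((b*1)*((x+a)+(x+6)))))
Apply DISTRIBUTE at LR (target: ((b*1)*((x+a)+(x+6)))): ((4*((b*1)*((x+a)+(x+6))))+(b*((b*1)*((x+a)+(x+6))))) -> ((4*(((b*1)*(x+a))+((b*1)*(x+6))))+(b*((b*1)*((x+a)+(x+6)))))
Apply FACTOR at LR (target: (((b*1)*(x+a))+((b*1)*(x+6)))): ((4*(((b*1)*(x+a))+((b*1)*(x+6))))+(b*((b*1)*((x+a)+(x+6))))) -> ((4*((b*1)*((x+a)+(x+6))))+(b*((b*1)*((x+a)+(x+6)))))
Apply SIMPLIFY at LRL (target: (b*1)): ((4*((b*1)*((x+a)+(x+6))))+(b*((b*1)*((x+a)+(x+6))))) -> ((4*(b*((x+a)+(x+6))))+(b*((b*1)*((x+a)+(x+6)))))
Apply SIMPLIFY at RRL (target: (b*1)): ((4*(b*((x+a)+(x+6))))+(b*((b*1)*((x+a)+(x+6))))) -> ((4*(b*((x+a)+(x+6))))+(b*(b*((x+a)+(x+6)))))
Apply DISTRIBUTE at LR (target: (b*((x+a)+(x+6)))): ((4*(b*((x+a)+(x+6))))+(b*(b*((x+a)+(x+6))))) -> ((4*((b*(x+a))+(b*(x+6))))+(b*(b*((x+a)+(x+6)))))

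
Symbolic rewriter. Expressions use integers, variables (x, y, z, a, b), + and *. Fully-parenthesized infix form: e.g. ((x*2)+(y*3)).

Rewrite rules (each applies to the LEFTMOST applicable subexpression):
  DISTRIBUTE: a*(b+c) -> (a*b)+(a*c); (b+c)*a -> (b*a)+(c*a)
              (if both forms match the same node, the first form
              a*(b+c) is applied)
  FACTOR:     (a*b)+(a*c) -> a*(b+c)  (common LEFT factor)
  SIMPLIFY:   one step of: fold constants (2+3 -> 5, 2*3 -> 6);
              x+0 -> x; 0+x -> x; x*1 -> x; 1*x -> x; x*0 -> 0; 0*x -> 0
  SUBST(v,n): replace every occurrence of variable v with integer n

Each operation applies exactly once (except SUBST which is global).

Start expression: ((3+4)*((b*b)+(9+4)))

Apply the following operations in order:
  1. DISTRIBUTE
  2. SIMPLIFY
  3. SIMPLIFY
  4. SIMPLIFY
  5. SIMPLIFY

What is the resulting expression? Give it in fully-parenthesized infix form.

Start: ((3+4)*((b*b)+(9+4)))
Apply DISTRIBUTE at root (target: ((3+4)*((b*b)+(9+4)))): ((3+4)*((b*b)+(9+4))) -> (((3+4)*(b*b))+((3+4)*(9+4)))
Apply SIMPLIFY at LL (target: (3+4)): (((3+4)*(b*b))+((3+4)*(9+4))) -> ((7*(b*b))+((3+4)*(9+4)))
Apply SIMPLIFY at RL (target: (3+4)): ((7*(b*b))+((3+4)*(9+4))) -> ((7*(b*b))+(7*(9+4)))
Apply SIMPLIFY at RR (target: (9+4)): ((7*(b*b))+(7*(9+4))) -> ((7*(b*b))+(7*13))
Apply SIMPLIFY at R (target: (7*13)): ((7*(b*b))+(7*13)) -> ((7*(b*b))+91)

Answer: ((7*(b*b))+91)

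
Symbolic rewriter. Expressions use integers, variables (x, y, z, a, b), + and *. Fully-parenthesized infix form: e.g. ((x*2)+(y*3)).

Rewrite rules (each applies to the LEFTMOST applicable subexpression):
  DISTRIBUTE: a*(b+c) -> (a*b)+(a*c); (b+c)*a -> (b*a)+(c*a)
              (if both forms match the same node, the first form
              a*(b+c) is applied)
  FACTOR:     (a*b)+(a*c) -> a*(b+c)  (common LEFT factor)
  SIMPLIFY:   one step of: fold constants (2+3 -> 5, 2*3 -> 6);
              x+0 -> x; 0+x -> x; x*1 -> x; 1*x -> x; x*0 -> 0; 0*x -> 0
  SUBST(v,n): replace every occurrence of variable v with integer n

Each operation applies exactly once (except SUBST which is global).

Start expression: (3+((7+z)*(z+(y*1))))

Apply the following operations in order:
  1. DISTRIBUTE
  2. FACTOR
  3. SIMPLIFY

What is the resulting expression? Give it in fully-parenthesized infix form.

Answer: (3+((7+z)*(z+y)))

Derivation:
Start: (3+((7+z)*(z+(y*1))))
Apply DISTRIBUTE at R (target: ((7+z)*(z+(y*1)))): (3+((7+z)*(z+(y*1)))) -> (3+(((7+z)*z)+((7+z)*(y*1))))
Apply FACTOR at R (target: (((7+z)*z)+((7+z)*(y*1)))): (3+(((7+z)*z)+((7+z)*(y*1)))) -> (3+((7+z)*(z+(y*1))))
Apply SIMPLIFY at RRR (target: (y*1)): (3+((7+z)*(z+(y*1)))) -> (3+((7+z)*(z+y)))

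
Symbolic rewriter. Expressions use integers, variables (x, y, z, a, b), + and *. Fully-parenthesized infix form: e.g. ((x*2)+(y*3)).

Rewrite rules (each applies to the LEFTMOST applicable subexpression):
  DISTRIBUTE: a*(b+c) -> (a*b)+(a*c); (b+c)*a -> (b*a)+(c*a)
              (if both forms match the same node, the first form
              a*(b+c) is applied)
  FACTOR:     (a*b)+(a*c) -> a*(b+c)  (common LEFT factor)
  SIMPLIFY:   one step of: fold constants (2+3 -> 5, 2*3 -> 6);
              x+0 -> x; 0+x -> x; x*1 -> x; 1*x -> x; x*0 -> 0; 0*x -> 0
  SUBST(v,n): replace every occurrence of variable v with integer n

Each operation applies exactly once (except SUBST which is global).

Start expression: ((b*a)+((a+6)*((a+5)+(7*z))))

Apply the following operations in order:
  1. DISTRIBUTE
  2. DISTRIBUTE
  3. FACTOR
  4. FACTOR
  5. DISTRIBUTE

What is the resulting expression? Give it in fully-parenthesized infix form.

Start: ((b*a)+((a+6)*((a+5)+(7*z))))
Apply DISTRIBUTE at R (target: ((a+6)*((a+5)+(7*z)))): ((b*a)+((a+6)*((a+5)+(7*z)))) -> ((b*a)+(((a+6)*(a+5))+((a+6)*(7*z))))
Apply DISTRIBUTE at RL (target: ((a+6)*(a+5))): ((b*a)+(((a+6)*(a+5))+((a+6)*(7*z)))) -> ((b*a)+((((a+6)*a)+((a+6)*5))+((a+6)*(7*z))))
Apply FACTOR at RL (target: (((a+6)*a)+((a+6)*5))): ((b*a)+((((a+6)*a)+((a+6)*5))+((a+6)*(7*z)))) -> ((b*a)+(((a+6)*(a+5))+((a+6)*(7*z))))
Apply FACTOR at R (target: (((a+6)*(a+5))+((a+6)*(7*z)))): ((b*a)+(((a+6)*(a+5))+((a+6)*(7*z)))) -> ((b*a)+((a+6)*((a+5)+(7*z))))
Apply DISTRIBUTE at R (target: ((a+6)*((a+5)+(7*z)))): ((b*a)+((a+6)*((a+5)+(7*z)))) -> ((b*a)+(((a+6)*(a+5))+((a+6)*(7*z))))

Answer: ((b*a)+(((a+6)*(a+5))+((a+6)*(7*z))))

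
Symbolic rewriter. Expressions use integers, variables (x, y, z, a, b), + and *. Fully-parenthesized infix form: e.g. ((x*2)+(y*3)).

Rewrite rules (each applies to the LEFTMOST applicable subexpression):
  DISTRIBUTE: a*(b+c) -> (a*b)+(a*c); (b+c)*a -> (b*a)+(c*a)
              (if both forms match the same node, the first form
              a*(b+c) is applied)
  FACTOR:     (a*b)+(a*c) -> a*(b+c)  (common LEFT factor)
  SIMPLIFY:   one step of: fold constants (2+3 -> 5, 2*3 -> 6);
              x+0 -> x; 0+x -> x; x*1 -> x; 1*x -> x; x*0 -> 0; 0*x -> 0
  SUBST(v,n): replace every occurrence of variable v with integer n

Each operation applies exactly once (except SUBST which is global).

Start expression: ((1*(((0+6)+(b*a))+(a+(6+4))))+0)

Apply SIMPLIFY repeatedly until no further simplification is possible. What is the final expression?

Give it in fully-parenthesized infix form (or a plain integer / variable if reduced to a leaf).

Start: ((1*(((0+6)+(b*a))+(a+(6+4))))+0)
Step 1: at root: ((1*(((0+6)+(b*a))+(a+(6+4))))+0) -> (1*(((0+6)+(b*a))+(a+(6+4)))); overall: ((1*(((0+6)+(b*a))+(a+(6+4))))+0) -> (1*(((0+6)+(b*a))+(a+(6+4))))
Step 2: at root: (1*(((0+6)+(b*a))+(a+(6+4)))) -> (((0+6)+(b*a))+(a+(6+4))); overall: (1*(((0+6)+(b*a))+(a+(6+4)))) -> (((0+6)+(b*a))+(a+(6+4)))
Step 3: at LL: (0+6) -> 6; overall: (((0+6)+(b*a))+(a+(6+4))) -> ((6+(b*a))+(a+(6+4)))
Step 4: at RR: (6+4) -> 10; overall: ((6+(b*a))+(a+(6+4))) -> ((6+(b*a))+(a+10))
Fixed point: ((6+(b*a))+(a+10))

Answer: ((6+(b*a))+(a+10))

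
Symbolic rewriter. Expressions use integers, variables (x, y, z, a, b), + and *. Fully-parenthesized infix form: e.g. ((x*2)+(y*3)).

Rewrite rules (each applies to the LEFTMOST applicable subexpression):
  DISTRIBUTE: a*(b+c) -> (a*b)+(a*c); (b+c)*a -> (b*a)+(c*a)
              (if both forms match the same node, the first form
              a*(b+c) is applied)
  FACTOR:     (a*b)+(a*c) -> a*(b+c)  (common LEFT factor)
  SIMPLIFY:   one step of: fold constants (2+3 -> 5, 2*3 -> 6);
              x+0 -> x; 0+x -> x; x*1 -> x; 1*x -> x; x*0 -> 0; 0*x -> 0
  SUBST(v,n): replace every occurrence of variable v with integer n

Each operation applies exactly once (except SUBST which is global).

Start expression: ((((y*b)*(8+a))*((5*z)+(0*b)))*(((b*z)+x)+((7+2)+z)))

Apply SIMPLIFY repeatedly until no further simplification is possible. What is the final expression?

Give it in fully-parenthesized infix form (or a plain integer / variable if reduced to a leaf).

Start: ((((y*b)*(8+a))*((5*z)+(0*b)))*(((b*z)+x)+((7+2)+z)))
Step 1: at LRR: (0*b) -> 0; overall: ((((y*b)*(8+a))*((5*z)+(0*b)))*(((b*z)+x)+((7+2)+z))) -> ((((y*b)*(8+a))*((5*z)+0))*(((b*z)+x)+((7+2)+z)))
Step 2: at LR: ((5*z)+0) -> (5*z); overall: ((((y*b)*(8+a))*((5*z)+0))*(((b*z)+x)+((7+2)+z))) -> ((((y*b)*(8+a))*(5*z))*(((b*z)+x)+((7+2)+z)))
Step 3: at RRL: (7+2) -> 9; overall: ((((y*b)*(8+a))*(5*z))*(((b*z)+x)+((7+2)+z))) -> ((((y*b)*(8+a))*(5*z))*(((b*z)+x)+(9+z)))
Fixed point: ((((y*b)*(8+a))*(5*z))*(((b*z)+x)+(9+z)))

Answer: ((((y*b)*(8+a))*(5*z))*(((b*z)+x)+(9+z)))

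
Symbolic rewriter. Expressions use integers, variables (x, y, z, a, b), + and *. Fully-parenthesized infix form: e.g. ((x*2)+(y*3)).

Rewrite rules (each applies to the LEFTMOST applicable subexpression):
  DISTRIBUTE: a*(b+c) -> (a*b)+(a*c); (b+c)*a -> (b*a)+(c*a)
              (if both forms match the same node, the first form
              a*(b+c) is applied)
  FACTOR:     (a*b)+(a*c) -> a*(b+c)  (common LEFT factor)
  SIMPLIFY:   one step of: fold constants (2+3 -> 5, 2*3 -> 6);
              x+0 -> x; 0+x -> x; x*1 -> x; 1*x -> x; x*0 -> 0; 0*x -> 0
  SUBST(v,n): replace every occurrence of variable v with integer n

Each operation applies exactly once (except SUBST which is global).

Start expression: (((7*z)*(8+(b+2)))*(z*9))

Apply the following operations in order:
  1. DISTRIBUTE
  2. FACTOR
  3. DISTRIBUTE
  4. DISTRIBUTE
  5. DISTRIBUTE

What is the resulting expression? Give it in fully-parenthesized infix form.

Answer: ((((7*z)*8)*(z*9))+((((7*z)*b)+((7*z)*2))*(z*9)))

Derivation:
Start: (((7*z)*(8+(b+2)))*(z*9))
Apply DISTRIBUTE at L (target: ((7*z)*(8+(b+2)))): (((7*z)*(8+(b+2)))*(z*9)) -> ((((7*z)*8)+((7*z)*(b+2)))*(z*9))
Apply FACTOR at L (target: (((7*z)*8)+((7*z)*(b+2)))): ((((7*z)*8)+((7*z)*(b+2)))*(z*9)) -> (((7*z)*(8+(b+2)))*(z*9))
Apply DISTRIBUTE at L (target: ((7*z)*(8+(b+2)))): (((7*z)*(8+(b+2)))*(z*9)) -> ((((7*z)*8)+((7*z)*(b+2)))*(z*9))
Apply DISTRIBUTE at root (target: ((((7*z)*8)+((7*z)*(b+2)))*(z*9))): ((((7*z)*8)+((7*z)*(b+2)))*(z*9)) -> ((((7*z)*8)*(z*9))+(((7*z)*(b+2))*(z*9)))
Apply DISTRIBUTE at RL (target: ((7*z)*(b+2))): ((((7*z)*8)*(z*9))+(((7*z)*(b+2))*(z*9))) -> ((((7*z)*8)*(z*9))+((((7*z)*b)+((7*z)*2))*(z*9)))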